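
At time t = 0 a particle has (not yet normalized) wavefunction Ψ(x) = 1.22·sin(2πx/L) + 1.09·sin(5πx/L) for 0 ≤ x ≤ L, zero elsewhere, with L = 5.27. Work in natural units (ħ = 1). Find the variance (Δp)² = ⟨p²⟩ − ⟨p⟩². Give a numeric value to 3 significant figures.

Compute ⟨p⟩ and ⟨p²⟩ separately; (Δp)² = ⟨p²⟩ − ⟨p⟩².
d²/dx² sin(jπx/L) = −(jπ/L)²·sin(jπx/L); on 0 ≤ x ≤ L, ∫sin²(jπx/L) dx = L/2 and ∫sin(jπx/L)·sin(lπx/L) dx = 0 for j ≠ l, so only diagonal terms survive in ∫|Ψ|² and ∫Ψ·Ψ″; ∫Ψ·Ψ′ dx = [Ψ²/2] between the walls = 0.
Normalization: ∫|Ψ|² dx = 7.0526.
⟨p⟩ = 0.0000 and ⟨p²⟩ = 4.7342.
(Δp)² = 4.7342 − (0.0000)² = 4.7342.

4.73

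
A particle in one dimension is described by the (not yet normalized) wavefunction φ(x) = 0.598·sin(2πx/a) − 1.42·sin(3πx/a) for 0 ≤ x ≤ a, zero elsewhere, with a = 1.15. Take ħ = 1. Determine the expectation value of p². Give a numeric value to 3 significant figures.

61.5

p² φ = −ħ² d²φ/dx²; ⟨p²⟩ = −ħ² ∫ φ*·φ'' dx / ∫|φ|² dx.
d²/dx² sin(jπx/a) = −(jπ/a)²·sin(jπx/a); on 0 ≤ x ≤ a, ∫sin²(jπx/a) dx = a/2 and ∫sin(jπx/a)·sin(lπx/a) dx = 0 for j ≠ l, so only diagonal terms survive in ∫|φ|² and ∫φ·φ″; ∫φ·φ′ dx = [φ²/2] between the walls = 0.
State is unnormalized: ∫|φ|² dx = 1.3651, and ∫φ*·(−ħ² φ'') dx = 84.012, so ⟨p²⟩ = 84.012 / 1.3651.
⟨p²⟩ = 61.545.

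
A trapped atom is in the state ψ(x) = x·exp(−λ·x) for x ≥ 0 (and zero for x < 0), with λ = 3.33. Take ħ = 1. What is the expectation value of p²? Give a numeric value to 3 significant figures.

11.1

p² ψ = −ħ² d²ψ/dx²; ⟨p²⟩ = −ħ² ∫ ψ*·ψ'' dx / ∫|ψ|² dx.
Differentiate x·exp(−λ·x) with the product rule; every integrand then reduces to terms xʲ·e^(−2λx) on [0, ∞), with ∫₀^∞ xʲ·e^(−2λx) dx = j!/(2λ)^(j+1).
State is unnormalized: ∫|ψ|² dx = 0.0067703, and ∫ψ*·(−ħ² ψ'') dx = 0.075075, so ⟨p²⟩ = 0.075075 / 0.0067703.
⟨p²⟩ = 11.089.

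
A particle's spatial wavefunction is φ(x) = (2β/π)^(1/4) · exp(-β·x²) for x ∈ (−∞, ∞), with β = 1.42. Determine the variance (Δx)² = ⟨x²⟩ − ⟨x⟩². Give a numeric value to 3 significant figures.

0.176

Compute ⟨x⟩ and ⟨x²⟩ separately, then (Δx)² = ⟨x²⟩ − ⟨x⟩².
Gaussian moments: ∫x^(2j)·e^(−2βx²) dx = (2j−1)!!/(4β)^j · √(π/(2β)), odd powers integrate to 0; here √(π/(2β)) = 1.0518.
⟨x⟩ = 0.0000 and ⟨x²⟩ = 0.17606.
(Δx)² = 0.17606 − (0.0000)² = 0.17606.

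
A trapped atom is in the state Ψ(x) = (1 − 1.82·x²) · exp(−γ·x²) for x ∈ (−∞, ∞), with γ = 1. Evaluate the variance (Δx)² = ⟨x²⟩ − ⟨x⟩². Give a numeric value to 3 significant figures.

Compute ⟨x⟩ and ⟨x²⟩ separately, then (Δx)² = ⟨x²⟩ − ⟨x⟩².
Expand each integrand as polynomial × e^(−2γx²) and use ∫x^(2j)·e^(−2γx²) dx = (2j−1)!!/(4γ)^j · √(π/(2γ)), odd powers → 0; here √(π/(2γ)) = 1.2533.
Normalization: ∫|Ψ|² dx = 0.89120.
⟨x⟩ = 0.0000 and ⟨x²⟩ = 0.48355.
(Δx)² = 0.48355 − (0.0000)² = 0.48355.

0.484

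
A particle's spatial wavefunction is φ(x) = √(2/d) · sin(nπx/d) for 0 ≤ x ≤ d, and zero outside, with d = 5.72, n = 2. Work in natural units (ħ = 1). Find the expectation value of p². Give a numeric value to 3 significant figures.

p² φ = −ħ² d²φ/dx²; ⟨p²⟩ = −ħ² ∫ φ*·φ'' dx.
d/dx sin(nπx/d) = (nπ/d)·cos(nπx/d) and d²/dx² sin(nπx/d) = −(nπ/d)²·sin(nπx/d); on 0 ≤ x ≤ d, ∫sin²(nπx/d) dx = d/2 and ∫sin(nπx/d)·cos(nπx/d) dx = 0.
⟨p²⟩ = 1.2066.

1.21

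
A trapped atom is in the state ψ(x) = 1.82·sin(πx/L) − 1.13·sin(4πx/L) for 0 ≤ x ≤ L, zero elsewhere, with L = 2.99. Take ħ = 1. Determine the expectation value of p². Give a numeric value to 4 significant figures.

p² ψ = −ħ² d²ψ/dx²; ⟨p²⟩ = −ħ² ∫ ψ*·ψ'' dx / ∫|ψ|² dx.
d²/dx² sin(jπx/L) = −(jπ/L)²·sin(jπx/L); on 0 ≤ x ≤ L, ∫sin²(jπx/L) dx = L/2 and ∫sin(jπx/L)·sin(lπx/L) dx = 0 for j ≠ l, so only diagonal terms survive in ∫|ψ|² and ∫ψ·ψ″; ∫ψ·ψ′ dx = [ψ²/2] between the walls = 0.
State is unnormalized: ∫|ψ|² dx = 6.8610, and ∫ψ*·(−ħ² ψ'') dx = 39.186, so ⟨p²⟩ = 39.186 / 6.8610.
⟨p²⟩ = 5.7114.

5.711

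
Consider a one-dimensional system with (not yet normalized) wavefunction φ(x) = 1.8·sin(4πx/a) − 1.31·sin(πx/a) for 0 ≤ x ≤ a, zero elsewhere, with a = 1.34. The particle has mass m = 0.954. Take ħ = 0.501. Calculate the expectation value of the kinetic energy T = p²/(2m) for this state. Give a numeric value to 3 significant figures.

7.81

T = −(ħ²/2m) d²/dx², so ⟨T⟩ = −(ħ²/2m) ∫ φ*·φ'' dx / ∫|φ|² dx; with m = 0.954.
d²/dx² sin(jπx/a) = −(jπ/a)²·sin(jπx/a); on 0 ≤ x ≤ a, ∫sin²(jπx/a) dx = a/2 and ∫sin(jπx/a)·sin(lπx/a) dx = 0 for j ≠ l, so only diagonal terms survive in ∫|φ|² and ∫φ·φ″; ∫φ·φ′ dx = [φ²/2] between the walls = 0.
State is unnormalized: ∫|φ|² dx = 3.3206, and ∫φ*·(−ħ²/2m · φ'') dx = 25.946, so ⟨T⟩ = 25.946 / 3.3206.
⟨T⟩ = 7.8137.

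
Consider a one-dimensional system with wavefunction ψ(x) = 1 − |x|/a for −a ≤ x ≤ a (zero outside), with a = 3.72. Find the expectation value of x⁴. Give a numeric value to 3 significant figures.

5.47

⟨x⁴⟩ = ∫ x⁴·|ψ|² dx / ∫|ψ|² dx (integrals over the domain).
ψ is even, so ∫ over [−a, a] = 2∫₀ᵃ with ψ = 1 − x/a there: ∫₀ᵃ (1 − x/a)² dx = a/3, ∫₀ᵃ x²(1 − x/a)² dx = a³/30, ∫₀ᵃ x⁴(1 − x/a)² dx = a⁵/105.
State is unnormalized: ∫|ψ|² dx = 2.4800, and ∫ψ*·x⁴·ψ dx = 13.569, so ⟨x⁴⟩ = 13.569 / 2.4800.
⟨x⁴⟩ = 5.4715.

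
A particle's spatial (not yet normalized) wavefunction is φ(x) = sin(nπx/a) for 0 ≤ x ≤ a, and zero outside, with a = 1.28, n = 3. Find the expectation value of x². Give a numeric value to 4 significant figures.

⟨x²⟩ = ∫ x²·|φ|² dx / ∫|φ|² dx (integrals over the domain).
With sin²θ = (1 − cos2θ)/2 on 0 ≤ x ≤ a: ∫sin²(nπx/a) dx = a/2, ∫x·sin²(nπx/a) dx = a²/4, ∫x²·sin²(nπx/a) dx = a³·(1/6 − 1/(4n²π²)); higher powers xᵏ the same way, integrating xᵏ·cos(2nπx/a) by parts.
State is unnormalized: ∫|φ|² dx = 0.64000, and ∫φ*·x²·φ dx = 0.34362, so ⟨x²⟩ = 0.34362 / 0.64000.
⟨x²⟩ = 0.53691.

0.5369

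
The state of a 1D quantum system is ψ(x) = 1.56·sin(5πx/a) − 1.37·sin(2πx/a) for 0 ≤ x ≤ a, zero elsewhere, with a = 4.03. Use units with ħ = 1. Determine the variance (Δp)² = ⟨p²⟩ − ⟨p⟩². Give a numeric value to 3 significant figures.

Compute ⟨p⟩ and ⟨p²⟩ separately; (Δp)² = ⟨p²⟩ − ⟨p⟩².
d²/dx² sin(jπx/a) = −(jπ/a)²·sin(jπx/a); on 0 ≤ x ≤ a, ∫sin²(jπx/a) dx = a/2 and ∫sin(jπx/a)·sin(lπx/a) dx = 0 for j ≠ l, so only diagonal terms survive in ∫|ψ|² and ∫ψ·ψ″; ∫ψ·ψ′ dx = [ψ²/2] between the walls = 0.
Normalization: ∫|ψ|² dx = 8.6857.
⟨p⟩ = 0.0000 and ⟨p²⟩ = 9.6357.
(Δp)² = 9.6357 − (0.0000)² = 9.6357.

9.64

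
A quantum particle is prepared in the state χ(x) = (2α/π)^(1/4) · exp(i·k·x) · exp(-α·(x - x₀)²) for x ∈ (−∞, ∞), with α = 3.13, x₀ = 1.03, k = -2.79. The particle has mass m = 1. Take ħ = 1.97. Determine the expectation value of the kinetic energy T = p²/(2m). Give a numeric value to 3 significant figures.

21.2

T = −(ħ²/2m) d²/dx², so ⟨T⟩ = −(ħ²/2m) ∫ χ*·χ'' dx; with m = 1.
Gaussian moments (u = x − x₀): ∫u^(2j)·e^(−2αu²) du = (2j−1)!!/(4α)^j · √(π/(2α)), odd powers integrate to 0; here √(π/(2α)) = 0.70842. Derivatives: χ′ = (ik − 2αu)·χ, χ″ = ((ik − 2αu)² − 2α)·χ; the odd-in-u pieces drop out.
⟨T⟩ = 21.178.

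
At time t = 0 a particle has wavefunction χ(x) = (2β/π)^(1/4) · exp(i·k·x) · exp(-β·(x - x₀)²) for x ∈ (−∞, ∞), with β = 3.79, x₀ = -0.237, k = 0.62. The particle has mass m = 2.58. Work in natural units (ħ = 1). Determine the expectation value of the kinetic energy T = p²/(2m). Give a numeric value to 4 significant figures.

T = −(ħ²/2m) d²/dx², so ⟨T⟩ = −(ħ²/2m) ∫ χ*·χ'' dx; with m = 2.58.
Gaussian moments (u = x − x₀): ∫u^(2j)·e^(−2βu²) du = (2j−1)!!/(4β)^j · √(π/(2β)), odd powers integrate to 0; here √(π/(2β)) = 0.64378. Derivatives: χ′ = (ik − 2βu)·χ, χ″ = ((ik − 2βu)² − 2β)·χ; the odd-in-u pieces drop out.
⟨T⟩ = 0.80899.

0.8090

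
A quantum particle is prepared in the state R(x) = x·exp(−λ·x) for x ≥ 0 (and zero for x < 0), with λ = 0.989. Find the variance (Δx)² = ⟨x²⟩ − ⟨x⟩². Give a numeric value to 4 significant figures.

Compute ⟨x⟩ and ⟨x²⟩ separately, then (Δx)² = ⟨x²⟩ − ⟨x⟩².
Every integrand reduces to terms xʲ·e^(−2λx) on [0, ∞); use ∫₀^∞ xʲ·e^(−2λx) dx = j!/(2λ)^(j+1).
Normalization: ∫|R|² dx = 0.25843.
⟨x⟩ = 1.5167 and ⟨x²⟩ = 3.0671.
(Δx)² = 3.0671 − (1.5167)² = 0.76678.

0.7668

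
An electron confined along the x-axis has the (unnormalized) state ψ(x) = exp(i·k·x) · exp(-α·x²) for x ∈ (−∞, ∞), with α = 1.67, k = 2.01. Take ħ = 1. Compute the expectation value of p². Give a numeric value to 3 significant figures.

5.71

p² ψ = −ħ² d²ψ/dx²; ⟨p²⟩ = −ħ² ∫ ψ*·ψ'' dx / ∫|ψ|² dx.
Gaussian moments: ∫x^(2j)·e^(−2αx²) dx = (2j−1)!!/(4α)^j · √(π/(2α)), odd powers integrate to 0; here √(π/(2α)) = 0.96984. Derivatives: ψ′ = (ik − 2αx)·ψ, ψ″ = ((ik − 2αx)² − 2α)·ψ; the odd-in-x pieces drop out.
State is unnormalized: ∫|ψ|² dx = 0.96984, and ∫ψ*·(−ħ² ψ'') dx = 5.5379, so ⟨p²⟩ = 5.5379 / 0.96984.
⟨p²⟩ = 5.7101.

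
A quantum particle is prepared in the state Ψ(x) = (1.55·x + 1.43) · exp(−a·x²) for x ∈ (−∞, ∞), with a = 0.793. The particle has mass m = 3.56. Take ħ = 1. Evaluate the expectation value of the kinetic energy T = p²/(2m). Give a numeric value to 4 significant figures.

0.1716

T = −(ħ²/2m) d²/dx², so ⟨T⟩ = −(ħ²/2m) ∫ Ψ*·Ψ'' dx / ∫|Ψ|² dx; with m = 3.56.
Expand each integrand as polynomial × e^(−2ax²) and use ∫x^(2j)·e^(−2ax²) dx = (2j−1)!!/(4a)^j · √(π/(2a)), odd powers → 0; here √(π/(2a)) = 1.4074. Differentiate with the product rule, d/dx e^(−ax²) = −2ax·e^(−ax²).
State is unnormalized: ∫|Ψ|² dx = 3.9440, and ∫Ψ*·(−ħ²/2m · Ψ'') dx = 0.67672, so ⟨T⟩ = 0.67672 / 3.9440.
⟨T⟩ = 0.17158.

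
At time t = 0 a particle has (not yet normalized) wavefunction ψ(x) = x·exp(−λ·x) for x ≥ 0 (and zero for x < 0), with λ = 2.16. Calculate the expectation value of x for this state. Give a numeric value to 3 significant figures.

⟨x⟩ = ∫ x·|ψ|² dx / ∫|ψ|² dx (integrals over the domain).
Every integrand reduces to terms xʲ·e^(−2λx) on [0, ∞); use ∫₀^∞ xʲ·e^(−2λx) dx = j!/(2λ)^(j+1).
State is unnormalized: ∫|ψ|² dx = 0.024807, and ∫ψ*·x·ψ dx = 0.017227, so ⟨x⟩ = 0.017227 / 0.024807.
⟨x⟩ = 0.69444.

0.694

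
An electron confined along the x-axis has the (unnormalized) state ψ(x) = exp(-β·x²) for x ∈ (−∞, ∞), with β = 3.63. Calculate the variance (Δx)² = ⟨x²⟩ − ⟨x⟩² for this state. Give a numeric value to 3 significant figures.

0.0689

Compute ⟨x⟩ and ⟨x²⟩ separately, then (Δx)² = ⟨x²⟩ − ⟨x⟩².
Gaussian moments: ∫x^(2j)·e^(−2βx²) dx = (2j−1)!!/(4β)^j · √(π/(2β)), odd powers integrate to 0; here √(π/(2β)) = 0.65782.
Normalization: ∫|ψ|² dx = 0.65782.
⟨x⟩ = 0.0000 and ⟨x²⟩ = 0.068871.
(Δx)² = 0.068871 − (0.0000)² = 0.068871.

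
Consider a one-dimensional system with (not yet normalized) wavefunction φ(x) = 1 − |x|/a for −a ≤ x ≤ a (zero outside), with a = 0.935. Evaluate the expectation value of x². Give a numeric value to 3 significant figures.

0.0874

⟨x²⟩ = ∫ x²·|φ|² dx / ∫|φ|² dx (integrals over the domain).
φ is even, so ∫ over [−a, a] = 2∫₀ᵃ with φ = 1 − x/a there: ∫₀ᵃ (1 − x/a)² dx = a/3, ∫₀ᵃ x²(1 − x/a)² dx = a³/30, ∫₀ᵃ x⁴(1 − x/a)² dx = a⁵/105.
State is unnormalized: ∫|φ|² dx = 0.62333, and ∫φ*·x²·φ dx = 0.054493, so ⟨x²⟩ = 0.054493 / 0.62333.
⟨x²⟩ = 0.087423.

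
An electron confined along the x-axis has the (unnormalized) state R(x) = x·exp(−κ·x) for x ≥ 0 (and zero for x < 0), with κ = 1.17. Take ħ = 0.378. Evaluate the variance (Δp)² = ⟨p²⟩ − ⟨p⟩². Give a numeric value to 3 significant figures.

0.196

Compute ⟨p⟩ and ⟨p²⟩ separately; (Δp)² = ⟨p²⟩ − ⟨p⟩².
Differentiate x·exp(−κ·x) with the product rule; every integrand then reduces to terms xʲ·e^(−2κx) on [0, ∞), with ∫₀^∞ xʲ·e^(−2κx) dx = j!/(2κ)^(j+1).
Normalization: ∫|R|² dx = 0.15609.
⟨p⟩ = 0.0000 and ⟨p²⟩ = 0.19559.
(Δp)² = 0.19559 − (0.0000)² = 0.19559.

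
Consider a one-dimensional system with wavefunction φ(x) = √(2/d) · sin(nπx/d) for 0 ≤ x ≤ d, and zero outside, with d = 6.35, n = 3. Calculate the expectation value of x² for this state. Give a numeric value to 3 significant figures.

⟨x²⟩ = ∫ x²·|φ|² dx (integrals over the domain).
With sin²θ = (1 − cos2θ)/2 on 0 ≤ x ≤ d: ∫sin²(nπx/d) dx = d/2, ∫x·sin²(nπx/d) dx = d²/4, ∫x²·sin²(nπx/d) dx = d³·(1/6 − 1/(4n²π²)); higher powers xᵏ the same way, integrating xᵏ·cos(2nπx/d) by parts.
⟨x²⟩ = 13.214.

13.2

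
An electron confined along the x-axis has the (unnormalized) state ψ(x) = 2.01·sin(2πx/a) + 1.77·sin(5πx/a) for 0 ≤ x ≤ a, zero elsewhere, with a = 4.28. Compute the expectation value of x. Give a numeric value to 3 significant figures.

2.06

⟨x⟩ = ∫ x·|ψ|² dx / ∫|ψ|² dx (integrals over the domain).
On 0 ≤ x ≤ a (j ≠ l): ∫sin²(jπx/a) dx = a/2, ∫sin(jπx/a)·sin(lπx/a) dx = 0; diagonal moments ∫x·sin²(jπx/a) dx = a²/4, ∫x²·sin²(jπx/a) dx = a³·(1/6 − 1/(4j²π²)); cross terms ∫x·sin(jπx/a)·sin(lπx/a) dx = 0 for j + l even and −4jla²/(π²(j² − l²)²) for j + l odd, ∫x²·sin(jπx/a)·sin(lπx/a) dx = (−1)^(j+l)·4jla³/(π²(j² − l²)²); higher powers the same way via product-to-sum and parts.
State is unnormalized: ∫|ψ|² dx = 15.350, and ∫ψ*·x·ψ dx = 31.652, so ⟨x⟩ = 31.652 / 15.350.
⟨x⟩ = 2.0620.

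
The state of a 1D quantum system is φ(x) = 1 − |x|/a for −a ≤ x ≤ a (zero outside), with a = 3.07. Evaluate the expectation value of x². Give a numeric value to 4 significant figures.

⟨x²⟩ = ∫ x²·|φ|² dx / ∫|φ|² dx (integrals over the domain).
φ is even, so ∫ over [−a, a] = 2∫₀ᵃ with φ = 1 − x/a there: ∫₀ᵃ (1 − x/a)² dx = a/3, ∫₀ᵃ x²(1 − x/a)² dx = a³/30, ∫₀ᵃ x⁴(1 − x/a)² dx = a⁵/105.
State is unnormalized: ∫|φ|² dx = 2.0467, and ∫φ*·x²·φ dx = 1.9290, so ⟨x²⟩ = 1.9290 / 2.0467.
⟨x²⟩ = 0.94249.

0.9425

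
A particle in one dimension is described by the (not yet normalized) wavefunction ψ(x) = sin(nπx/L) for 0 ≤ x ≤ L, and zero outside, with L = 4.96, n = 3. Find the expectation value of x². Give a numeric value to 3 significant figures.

8.06

⟨x²⟩ = ∫ x²·|ψ|² dx / ∫|ψ|² dx (integrals over the domain).
With sin²θ = (1 − cos2θ)/2 on 0 ≤ x ≤ L: ∫sin²(nπx/L) dx = L/2, ∫x·sin²(nπx/L) dx = L²/4, ∫x²·sin²(nπx/L) dx = L³·(1/6 − 1/(4n²π²)); higher powers xᵏ the same way, integrating xᵏ·cos(2nπx/L) by parts.
State is unnormalized: ∫|ψ|² dx = 2.4800, and ∫ψ*·x²·ψ dx = 19.994, so ⟨x²⟩ = 19.994 / 2.4800.
⟨x²⟩ = 8.0621.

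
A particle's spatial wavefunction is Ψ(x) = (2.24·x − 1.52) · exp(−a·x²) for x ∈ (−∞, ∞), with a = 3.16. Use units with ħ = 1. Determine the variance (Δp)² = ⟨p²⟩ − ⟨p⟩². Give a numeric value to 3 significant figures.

Compute ⟨p⟩ and ⟨p²⟩ separately; (Δp)² = ⟨p²⟩ − ⟨p⟩².
Expand each integrand as polynomial × e^(−2ax²) and use ∫x^(2j)·e^(−2ax²) dx = (2j−1)!!/(4a)^j · √(π/(2a)), odd powers → 0; here √(π/(2a)) = 0.70504. Differentiate with the product rule, d/dx e^(−ax²) = −2ax·e^(−ax²).
Normalization: ∫|Ψ|² dx = 1.9088.
⟨p⟩ = 0.0000 and ⟨p²⟩ = 4.0867.
(Δp)² = 4.0867 − (0.0000)² = 4.0867.

4.09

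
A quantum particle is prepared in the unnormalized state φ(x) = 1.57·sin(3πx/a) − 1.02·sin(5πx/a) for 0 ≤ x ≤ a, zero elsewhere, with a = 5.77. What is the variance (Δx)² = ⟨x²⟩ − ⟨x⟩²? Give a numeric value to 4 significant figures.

Compute ⟨x⟩ and ⟨x²⟩ separately, then (Δx)² = ⟨x²⟩ − ⟨x⟩².
On 0 ≤ x ≤ a (j ≠ l): ∫sin²(jπx/a) dx = a/2, ∫sin(jπx/a)·sin(lπx/a) dx = 0; diagonal moments ∫x·sin²(jπx/a) dx = a²/4, ∫x²·sin²(jπx/a) dx = a³·(1/6 − 1/(4j²π²)); cross terms ∫x·sin(jπx/a)·sin(lπx/a) dx = 0 for j + l even and −4jla²/(π²(j² − l²)²) for j + l odd, ∫x²·sin(jπx/a)·sin(lπx/a) dx = (−1)^(j+l)·4jla³/(π²(j² − l²)²); higher powers the same way via product-to-sum and parts.
Normalization: ∫|φ|² dx = 10.113.
⟨x⟩ = 2.8850 and ⟨x²⟩ = 9.5011.
(Δx)² = 9.5011 − (2.8850)² = 1.1778.

1.178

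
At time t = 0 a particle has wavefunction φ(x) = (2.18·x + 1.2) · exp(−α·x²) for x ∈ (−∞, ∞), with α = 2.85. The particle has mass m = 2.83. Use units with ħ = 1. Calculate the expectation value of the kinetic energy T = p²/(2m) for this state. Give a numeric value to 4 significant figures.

0.7296

T = −(ħ²/2m) d²/dx², so ⟨T⟩ = −(ħ²/2m) ∫ φ*·φ'' dx / ∫|φ|² dx; with m = 2.83.
Expand each integrand as polynomial × e^(−2αx²) and use ∫x^(2j)·e^(−2αx²) dx = (2j−1)!!/(4α)^j · √(π/(2α)), odd powers → 0; here √(π/(2α)) = 0.74240. Differentiate with the product rule, d/dx e^(−αx²) = −2αx·e^(−αx²).
State is unnormalized: ∫|φ|² dx = 1.3785, and ∫φ*·(−ħ²/2m · φ'') dx = 1.0058, so ⟨T⟩ = 1.0058 / 1.3785.
⟨T⟩ = 0.72962.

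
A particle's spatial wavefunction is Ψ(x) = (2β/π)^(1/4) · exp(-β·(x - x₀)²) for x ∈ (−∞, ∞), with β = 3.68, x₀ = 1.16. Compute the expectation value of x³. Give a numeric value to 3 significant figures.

⟨x³⟩ = ∫ x³·|Ψ|² dx (integrals over the domain).
Gaussian moments (u = x − x₀): ∫u^(2j)·e^(−2βu²) du = (2j−1)!!/(4β)^j · √(π/(2β)), odd powers integrate to 0; here √(π/(2β)) = 0.65334.
⟨x³⟩ = 1.7973.

1.80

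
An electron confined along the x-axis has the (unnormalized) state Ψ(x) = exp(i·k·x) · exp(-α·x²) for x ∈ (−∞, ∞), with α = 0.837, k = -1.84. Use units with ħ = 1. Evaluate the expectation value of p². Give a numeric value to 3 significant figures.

4.22

p² Ψ = −ħ² d²Ψ/dx²; ⟨p²⟩ = −ħ² ∫ Ψ*·Ψ'' dx / ∫|Ψ|² dx.
Gaussian moments: ∫x^(2j)·e^(−2αx²) dx = (2j−1)!!/(4α)^j · √(π/(2α)), odd powers integrate to 0; here √(π/(2α)) = 1.3699. Derivatives: Ψ′ = (ik − 2αx)·Ψ, Ψ″ = ((ik − 2αx)² − 2α)·Ψ; the odd-in-x pieces drop out.
State is unnormalized: ∫|Ψ|² dx = 1.3699, and ∫Ψ*·(−ħ² Ψ'') dx = 5.7847, so ⟨p²⟩ = 5.7847 / 1.3699.
⟨p²⟩ = 4.2226.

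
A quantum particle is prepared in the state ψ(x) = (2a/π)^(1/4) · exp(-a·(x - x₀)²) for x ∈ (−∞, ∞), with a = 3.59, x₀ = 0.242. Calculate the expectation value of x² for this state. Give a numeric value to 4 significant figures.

0.1282

⟨x²⟩ = ∫ x²·|ψ|² dx (integrals over the domain).
Gaussian moments (u = x − x₀): ∫u^(2j)·e^(−2au²) du = (2j−1)!!/(4a)^j · √(π/(2a)), odd powers integrate to 0; here √(π/(2a)) = 0.66147.
⟨x²⟩ = 0.12820.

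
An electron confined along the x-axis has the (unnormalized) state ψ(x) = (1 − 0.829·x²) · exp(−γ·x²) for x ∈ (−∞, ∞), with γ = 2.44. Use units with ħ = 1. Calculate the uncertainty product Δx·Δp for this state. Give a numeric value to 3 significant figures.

0.502

Δx = √(⟨x²⟩−⟨x⟩²), Δp = √(⟨p²⟩−⟨p⟩²).
Expand each integrand as polynomial × e^(−2γx²) and use ∫x^(2j)·e^(−2γx²) dx = (2j−1)!!/(4γ)^j · √(π/(2γ)), odd powers → 0; here √(π/(2γ)) = 0.80235. Differentiate with the product rule, d/dx e^(−γx²) = −2γx·e^(−γx²).
Normalization: ∫|ψ|² dx = 0.68342.
⟨x⟩ = 0.0000, ⟨x²⟩ = 0.072004 ⇒ Δx = 0.26834.
⟨p⟩ = 0.0000, ⟨p²⟩ = 3.4959 ⇒ Δp = 1.8697.
Δx·Δp = 0.50172.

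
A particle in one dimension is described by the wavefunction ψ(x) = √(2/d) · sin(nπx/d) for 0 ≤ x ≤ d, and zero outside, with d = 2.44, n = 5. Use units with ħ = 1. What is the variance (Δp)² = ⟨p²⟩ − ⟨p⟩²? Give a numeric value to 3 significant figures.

41.4

Compute ⟨p⟩ and ⟨p²⟩ separately; (Δp)² = ⟨p²⟩ − ⟨p⟩².
d/dx sin(nπx/d) = (nπ/d)·cos(nπx/d) and d²/dx² sin(nπx/d) = −(nπ/d)²·sin(nπx/d); on 0 ≤ x ≤ d, ∫sin²(nπx/d) dx = d/2 and ∫sin(nπx/d)·cos(nπx/d) dx = 0.
⟨p⟩ = 0.0000 and ⟨p²⟩ = 41.444.
(Δp)² = 41.444 − (0.0000)² = 41.444.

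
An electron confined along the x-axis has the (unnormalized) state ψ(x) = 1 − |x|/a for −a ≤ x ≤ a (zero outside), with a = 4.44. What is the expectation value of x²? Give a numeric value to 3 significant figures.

1.97

⟨x²⟩ = ∫ x²·|ψ|² dx / ∫|ψ|² dx (integrals over the domain).
ψ is even, so ∫ over [−a, a] = 2∫₀ᵃ with ψ = 1 − x/a there: ∫₀ᵃ (1 − x/a)² dx = a/3, ∫₀ᵃ x²(1 − x/a)² dx = a³/30, ∫₀ᵃ x⁴(1 − x/a)² dx = a⁵/105.
State is unnormalized: ∫|ψ|² dx = 2.9600, and ∫ψ*·x²·ψ dx = 5.8352, so ⟨x²⟩ = 5.8352 / 2.9600.
⟨x²⟩ = 1.9714.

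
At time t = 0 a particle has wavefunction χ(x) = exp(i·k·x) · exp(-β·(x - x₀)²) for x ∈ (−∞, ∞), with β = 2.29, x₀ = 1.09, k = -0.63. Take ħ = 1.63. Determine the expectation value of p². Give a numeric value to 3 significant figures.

p² χ = −ħ² d²χ/dx²; ⟨p²⟩ = −ħ² ∫ χ*·χ'' dx / ∫|χ|² dx.
Gaussian moments (u = x − x₀): ∫u^(2j)·e^(−2βu²) du = (2j−1)!!/(4β)^j · √(π/(2β)), odd powers integrate to 0; here √(π/(2β)) = 0.82821. Derivatives: χ′ = (ik − 2βu)·χ, χ″ = ((ik − 2βu)² − 2β)·χ; the odd-in-u pieces drop out.
State is unnormalized: ∫|χ|² dx = 0.82821, and ∫χ*·(−ħ² χ'') dx = 5.9125, so ⟨p²⟩ = 5.9125 / 0.82821.
⟨p²⟩ = 7.1388.

7.14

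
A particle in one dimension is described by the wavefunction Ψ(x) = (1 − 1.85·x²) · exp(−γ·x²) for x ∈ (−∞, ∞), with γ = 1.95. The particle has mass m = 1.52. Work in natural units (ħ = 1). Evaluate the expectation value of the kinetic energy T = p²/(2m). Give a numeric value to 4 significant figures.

1.726

T = −(ħ²/2m) d²/dx², so ⟨T⟩ = −(ħ²/2m) ∫ Ψ*·Ψ'' dx / ∫|Ψ|² dx; with m = 1.52.
Expand each integrand as polynomial × e^(−2γx²) and use ∫x^(2j)·e^(−2γx²) dx = (2j−1)!!/(4γ)^j · √(π/(2γ)), odd powers → 0; here √(π/(2γ)) = 0.89752. Differentiate with the product rule, d/dx e^(−γx²) = −2γx·e^(−γx²).
State is unnormalized: ∫|Ψ|² dx = 0.62324, and ∫Ψ*·(−ħ²/2m · Ψ'') dx = 1.0755, so ⟨T⟩ = 1.0755 / 0.62324.
⟨T⟩ = 1.7257.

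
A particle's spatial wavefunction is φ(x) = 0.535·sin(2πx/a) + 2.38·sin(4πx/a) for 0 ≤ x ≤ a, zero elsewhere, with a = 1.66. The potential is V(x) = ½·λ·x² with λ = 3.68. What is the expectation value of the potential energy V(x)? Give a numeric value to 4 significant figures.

1.769

⟨V⟩ = ∫ V(x)·|φ|² dx / ∫|φ|² dx.
On 0 ≤ x ≤ a (j ≠ l): ∫sin²(jπx/a) dx = a/2, ∫sin(jπx/a)·sin(lπx/a) dx = 0; diagonal moments ∫x·sin²(jπx/a) dx = a²/4, ∫x²·sin²(jπx/a) dx = a³·(1/6 − 1/(4j²π²)); cross terms ∫x·sin(jπx/a)·sin(lπx/a) dx = 0 for j + l even and −4jla²/(π²(j² − l²)²) for j + l odd, ∫x²·sin(jπx/a)·sin(lπx/a) dx = (−1)^(j+l)·4jla³/(π²(j² − l²)²); higher powers the same way via product-to-sum and parts.
State is unnormalized: ∫|φ|² dx = 4.9390, and ∫φ*·V(x)·φ dx = 8.7393, so ⟨V⟩ = 8.7393 / 4.9390.
⟨V⟩ = 1.7694.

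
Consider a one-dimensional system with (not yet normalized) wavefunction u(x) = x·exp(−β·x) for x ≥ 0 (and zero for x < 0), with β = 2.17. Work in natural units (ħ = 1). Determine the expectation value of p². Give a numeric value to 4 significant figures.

p² u = −ħ² d²u/dx²; ⟨p²⟩ = −ħ² ∫ u*·u'' dx / ∫|u|² dx.
Differentiate x·exp(−β·x) with the product rule; every integrand then reduces to terms xʲ·e^(−2βx) on [0, ∞), with ∫₀^∞ xʲ·e^(−2βx) dx = j!/(2β)^(j+1).
State is unnormalized: ∫|u|² dx = 0.024466, and ∫u*·(−ħ² u'') dx = 0.11521, so ⟨p²⟩ = 0.11521 / 0.024466.
⟨p²⟩ = 4.7089.

4.709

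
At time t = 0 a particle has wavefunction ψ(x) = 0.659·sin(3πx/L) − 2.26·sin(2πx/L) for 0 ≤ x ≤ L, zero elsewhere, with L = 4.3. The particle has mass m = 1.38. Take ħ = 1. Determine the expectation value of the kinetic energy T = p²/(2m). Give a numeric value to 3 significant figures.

T = −(ħ²/2m) d²/dx², so ⟨T⟩ = −(ħ²/2m) ∫ ψ*·ψ'' dx / ∫|ψ|² dx; with m = 1.38.
d²/dx² sin(jπx/L) = −(jπ/L)²·sin(jπx/L); on 0 ≤ x ≤ L, ∫sin²(jπx/L) dx = L/2 and ∫sin(jπx/L)·sin(lπx/L) dx = 0 for j ≠ l, so only diagonal terms survive in ∫|ψ|² and ∫ψ·ψ″; ∫ψ·ψ′ dx = [ψ²/2] between the walls = 0.
State is unnormalized: ∫|ψ|² dx = 11.915, and ∫ψ*·(−ħ²/2m · ψ'') dx = 10.120, so ⟨T⟩ = 10.120 / 11.915.
⟨T⟩ = 0.84937.

0.849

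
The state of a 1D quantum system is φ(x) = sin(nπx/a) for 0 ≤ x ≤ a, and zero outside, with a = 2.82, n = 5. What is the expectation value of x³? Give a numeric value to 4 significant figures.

5.538

⟨x³⟩ = ∫ x³·|φ|² dx / ∫|φ|² dx (integrals over the domain).
With sin²θ = (1 − cos2θ)/2 on 0 ≤ x ≤ a: ∫sin²(nπx/a) dx = a/2, ∫x·sin²(nπx/a) dx = a²/4, ∫x²·sin²(nπx/a) dx = a³·(1/6 − 1/(4n²π²)); higher powers xᵏ the same way, integrating xᵏ·cos(2nπx/a) by parts.
State is unnormalized: ∫|φ|² dx = 1.4100, and ∫φ*·x³·φ dx = 7.8090, so ⟨x³⟩ = 7.8090 / 1.4100.
⟨x³⟩ = 5.5383.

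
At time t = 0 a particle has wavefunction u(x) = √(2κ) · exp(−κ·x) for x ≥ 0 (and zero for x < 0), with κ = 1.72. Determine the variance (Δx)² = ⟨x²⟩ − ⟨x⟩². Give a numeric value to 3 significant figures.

0.0845

Compute ⟨x⟩ and ⟨x²⟩ separately, then (Δx)² = ⟨x²⟩ − ⟨x⟩².
Every integrand reduces to terms xʲ·e^(−2κx) on [0, ∞); use ∫₀^∞ xʲ·e^(−2κx) dx = j!/(2κ)^(j+1).
⟨x⟩ = 0.29070 and ⟨x²⟩ = 0.16901.
(Δx)² = 0.16901 − (0.29070)² = 0.084505.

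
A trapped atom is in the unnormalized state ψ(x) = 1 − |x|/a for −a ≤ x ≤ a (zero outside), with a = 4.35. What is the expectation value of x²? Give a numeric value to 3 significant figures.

⟨x²⟩ = ∫ x²·|ψ|² dx / ∫|ψ|² dx (integrals over the domain).
ψ is even, so ∫ over [−a, a] = 2∫₀ᵃ with ψ = 1 − x/a there: ∫₀ᵃ (1 − x/a)² dx = a/3, ∫₀ᵃ x²(1 − x/a)² dx = a³/30, ∫₀ᵃ x⁴(1 − x/a)² dx = a⁵/105.
State is unnormalized: ∫|ψ|² dx = 2.9000, and ∫ψ*·x²·ψ dx = 5.4875, so ⟨x²⟩ = 5.4875 / 2.9000.
⟨x²⟩ = 1.8923.

1.89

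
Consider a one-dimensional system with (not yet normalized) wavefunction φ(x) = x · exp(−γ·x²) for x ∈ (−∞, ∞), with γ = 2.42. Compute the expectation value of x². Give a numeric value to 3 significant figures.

0.310

⟨x²⟩ = ∫ x²·|φ|² dx / ∫|φ|² dx (integrals over the domain).
Expand each integrand as polynomial × e^(−2γx²) and use ∫x^(2j)·e^(−2γx²) dx = (2j−1)!!/(4γ)^j · √(π/(2γ)), odd powers → 0; here √(π/(2γ)) = 0.80566.
State is unnormalized: ∫|φ|² dx = 0.083229, and ∫φ*·x²·φ dx = 0.025794, so ⟨x²⟩ = 0.025794 / 0.083229.
⟨x²⟩ = 0.30992.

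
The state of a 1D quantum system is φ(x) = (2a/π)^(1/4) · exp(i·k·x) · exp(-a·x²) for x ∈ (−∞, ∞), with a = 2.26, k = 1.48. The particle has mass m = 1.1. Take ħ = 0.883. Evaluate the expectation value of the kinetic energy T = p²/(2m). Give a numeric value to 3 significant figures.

T = −(ħ²/2m) d²/dx², so ⟨T⟩ = −(ħ²/2m) ∫ φ*·φ'' dx; with m = 1.1.
Gaussian moments: ∫x^(2j)·e^(−2ax²) dx = (2j−1)!!/(4a)^j · √(π/(2a)), odd powers integrate to 0; here √(π/(2a)) = 0.83369. Derivatives: φ′ = (ik − 2ax)·φ, φ″ = ((ik − 2ax)² − 2a)·φ; the odd-in-x pieces drop out.
⟨T⟩ = 1.5772.

1.58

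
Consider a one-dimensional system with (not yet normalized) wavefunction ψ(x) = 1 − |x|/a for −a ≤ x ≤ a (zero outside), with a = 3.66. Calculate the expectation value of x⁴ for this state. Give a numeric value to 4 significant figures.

5.127

⟨x⁴⟩ = ∫ x⁴·|ψ|² dx / ∫|ψ|² dx (integrals over the domain).
ψ is even, so ∫ over [−a, a] = 2∫₀ᵃ with ψ = 1 − x/a there: ∫₀ᵃ (1 − x/a)² dx = a/3, ∫₀ᵃ x²(1 − x/a)² dx = a³/30, ∫₀ᵃ x⁴(1 − x/a)² dx = a⁵/105.
State is unnormalized: ∫|ψ|² dx = 2.4400, and ∫ψ*·x⁴·ψ dx = 12.510, so ⟨x⁴⟩ = 12.510 / 2.4400.
⟨x⁴⟩ = 5.1269.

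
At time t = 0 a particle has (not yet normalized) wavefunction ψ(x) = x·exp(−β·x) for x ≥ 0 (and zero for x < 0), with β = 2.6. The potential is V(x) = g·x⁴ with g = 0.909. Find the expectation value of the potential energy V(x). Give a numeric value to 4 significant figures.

0.4476

⟨V⟩ = ∫ V(x)·|ψ|² dx / ∫|ψ|² dx.
Every integrand reduces to terms xʲ·e^(−2βx) on [0, ∞); use ∫₀^∞ xʲ·e^(−2βx) dx = j!/(2β)^(j+1).
State is unnormalized: ∫|ψ|² dx = 0.014224, and ∫ψ*·V(x)·ψ dx = 0.0063661, so ⟨V⟩ = 0.0063661 / 0.014224.
⟨V⟩ = 0.44756.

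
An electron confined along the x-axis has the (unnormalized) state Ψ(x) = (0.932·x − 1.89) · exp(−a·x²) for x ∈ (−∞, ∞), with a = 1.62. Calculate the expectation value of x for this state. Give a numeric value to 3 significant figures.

-0.147

⟨x⟩ = ∫ x·|Ψ|² dx / ∫|Ψ|² dx (integrals over the domain).
Expand each integrand as polynomial × e^(−2ax²) and use ∫x^(2j)·e^(−2ax²) dx = (2j−1)!!/(4a)^j · √(π/(2a)), odd powers → 0; here √(π/(2a)) = 0.98470.
State is unnormalized: ∫|Ψ|² dx = 3.6494, and ∫Ψ*·x·Ψ dx = -0.53535, so ⟨x⟩ = -0.53535 / 3.6494.
⟨x⟩ = -0.14669.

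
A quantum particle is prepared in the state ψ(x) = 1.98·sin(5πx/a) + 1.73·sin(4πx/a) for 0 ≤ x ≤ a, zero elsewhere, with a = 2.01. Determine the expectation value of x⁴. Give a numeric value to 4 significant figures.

0.6930

⟨x⁴⟩ = ∫ x⁴·|ψ|² dx / ∫|ψ|² dx (integrals over the domain).
On 0 ≤ x ≤ a (j ≠ l): ∫sin²(jπx/a) dx = a/2, ∫sin(jπx/a)·sin(lπx/a) dx = 0; diagonal moments ∫x·sin²(jπx/a) dx = a²/4, ∫x²·sin²(jπx/a) dx = a³·(1/6 − 1/(4j²π²)); cross terms ∫x·sin(jπx/a)·sin(lπx/a) dx = 0 for j + l even and −4jla²/(π²(j² − l²)²) for j + l odd, ∫x²·sin(jπx/a)·sin(lπx/a) dx = (−1)^(j+l)·4jla³/(π²(j² − l²)²); higher powers the same way via product-to-sum and parts.
State is unnormalized: ∫|ψ|² dx = 6.9479, and ∫ψ*·x⁴·ψ dx = 4.8148, so ⟨x⁴⟩ = 4.8148 / 6.9479.
⟨x⁴⟩ = 0.69300.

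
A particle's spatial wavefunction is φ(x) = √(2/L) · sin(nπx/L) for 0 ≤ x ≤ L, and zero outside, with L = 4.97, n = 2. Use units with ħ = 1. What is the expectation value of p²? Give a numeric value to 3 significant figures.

1.60

p² φ = −ħ² d²φ/dx²; ⟨p²⟩ = −ħ² ∫ φ*·φ'' dx.
d/dx sin(nπx/L) = (nπ/L)·cos(nπx/L) and d²/dx² sin(nπx/L) = −(nπ/L)²·sin(nπx/L); on 0 ≤ x ≤ L, ∫sin²(nπx/L) dx = L/2 and ∫sin(nπx/L)·cos(nπx/L) dx = 0.
⟨p²⟩ = 1.5983.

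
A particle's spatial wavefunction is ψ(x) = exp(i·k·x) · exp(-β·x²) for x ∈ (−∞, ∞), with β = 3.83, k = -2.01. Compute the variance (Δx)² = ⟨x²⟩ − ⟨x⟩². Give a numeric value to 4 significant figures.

Compute ⟨x⟩ and ⟨x²⟩ separately, then (Δx)² = ⟨x²⟩ − ⟨x⟩².
Gaussian moments: ∫x^(2j)·e^(−2βx²) dx = (2j−1)!!/(4β)^j · √(π/(2β)), odd powers integrate to 0; here √(π/(2β)) = 0.64041.
Normalization: ∫|ψ|² dx = 0.64041.
⟨x⟩ = 0.0000 and ⟨x²⟩ = 0.065274.
(Δx)² = 0.065274 − (0.0000)² = 0.065274.

0.06527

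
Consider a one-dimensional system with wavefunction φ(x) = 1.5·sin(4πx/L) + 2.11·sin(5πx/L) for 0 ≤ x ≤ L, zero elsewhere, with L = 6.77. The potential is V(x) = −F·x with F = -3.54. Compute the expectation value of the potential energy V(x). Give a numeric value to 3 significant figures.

7.45

⟨V⟩ = ∫ V(x)·|φ|² dx / ∫|φ|² dx.
On 0 ≤ x ≤ L (j ≠ l): ∫sin²(jπx/L) dx = L/2, ∫sin(jπx/L)·sin(lπx/L) dx = 0; diagonal moments ∫x·sin²(jπx/L) dx = L²/4, ∫x²·sin²(jπx/L) dx = L³·(1/6 − 1/(4j²π²)); cross terms ∫x·sin(jπx/L)·sin(lπx/L) dx = 0 for j + l even and −4jlL²/(π²(j² − l²)²) for j + l odd, ∫x²·sin(jπx/L)·sin(lπx/L) dx = (−1)^(j+l)·4jlL³/(π²(j² − l²)²); higher powers the same way via product-to-sum and parts.
State is unnormalized: ∫|φ|² dx = 22.687, and ∫φ*·V(x)·φ dx = 169.08, so ⟨V⟩ = 169.08 / 22.687.
⟨V⟩ = 7.4527.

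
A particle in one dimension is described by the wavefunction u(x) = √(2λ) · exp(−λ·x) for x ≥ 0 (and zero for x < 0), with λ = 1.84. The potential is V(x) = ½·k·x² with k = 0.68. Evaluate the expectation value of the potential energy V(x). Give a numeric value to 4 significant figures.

⟨V⟩ = ∫ V(x)·|u|² dx.
Every integrand reduces to terms xʲ·e^(−2λx) on [0, ∞); use ∫₀^∞ xʲ·e^(−2λx) dx = j!/(2λ)^(j+1).
⟨V⟩ = 0.050213.

0.05021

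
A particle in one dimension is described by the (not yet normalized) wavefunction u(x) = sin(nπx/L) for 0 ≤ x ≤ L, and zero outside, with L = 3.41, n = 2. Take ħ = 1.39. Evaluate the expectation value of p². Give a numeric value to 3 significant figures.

p² u = −ħ² d²u/dx²; ⟨p²⟩ = −ħ² ∫ u*·u'' dx / ∫|u|² dx.
d/dx sin(nπx/L) = (nπ/L)·cos(nπx/L) and d²/dx² sin(nπx/L) = −(nπ/L)²·sin(nπx/L); on 0 ≤ x ≤ L, ∫sin²(nπx/L) dx = L/2 and ∫sin(nπx/L)·cos(nπx/L) dx = 0.
State is unnormalized: ∫|u|² dx = 1.7050, and ∫u*·(−ħ² u'') dx = 11.184, so ⟨p²⟩ = 11.184 / 1.7050.
⟨p²⟩ = 6.5596.

6.56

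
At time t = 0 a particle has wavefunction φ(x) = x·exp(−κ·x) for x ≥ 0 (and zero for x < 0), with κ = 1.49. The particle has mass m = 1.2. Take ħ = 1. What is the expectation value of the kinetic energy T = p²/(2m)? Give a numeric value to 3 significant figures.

0.925

T = −(ħ²/2m) d²/dx², so ⟨T⟩ = −(ħ²/2m) ∫ φ*·φ'' dx / ∫|φ|² dx; with m = 1.2.
Differentiate x·exp(−κ·x) with the product rule; every integrand then reduces to terms xʲ·e^(−2κx) on [0, ∞), with ∫₀^∞ xʲ·e^(−2κx) dx = j!/(2κ)^(j+1).
State is unnormalized: ∫|φ|² dx = 0.075576, and ∫φ*·(−ħ²/2m · φ'') dx = 0.069911, so ⟨T⟩ = 0.069911 / 0.075576.
⟨T⟩ = 0.92504.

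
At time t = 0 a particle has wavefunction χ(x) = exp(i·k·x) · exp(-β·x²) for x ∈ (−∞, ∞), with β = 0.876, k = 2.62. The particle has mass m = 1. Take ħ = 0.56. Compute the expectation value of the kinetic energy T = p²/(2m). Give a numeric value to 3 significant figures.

T = −(ħ²/2m) d²/dx², so ⟨T⟩ = −(ħ²/2m) ∫ χ*·χ'' dx / ∫|χ|² dx; with m = 1.
Gaussian moments: ∫x^(2j)·e^(−2βx²) dx = (2j−1)!!/(4β)^j · √(π/(2β)), odd powers integrate to 0; here √(π/(2β)) = 1.3391. Derivatives: χ′ = (ik − 2βx)·χ, χ″ = ((ik − 2βx)² − 2β)·χ; the odd-in-x pieces drop out.
State is unnormalized: ∫|χ|² dx = 1.3391, and ∫χ*·(−ħ²/2m · χ'') dx = 1.6252, so ⟨T⟩ = 1.6252 / 1.3391.
⟨T⟩ = 1.2137.

1.21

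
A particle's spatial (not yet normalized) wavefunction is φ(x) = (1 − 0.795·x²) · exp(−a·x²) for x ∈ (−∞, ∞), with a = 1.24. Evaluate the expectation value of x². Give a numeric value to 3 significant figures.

0.113

⟨x²⟩ = ∫ x²·|φ|² dx / ∫|φ|² dx (integrals over the domain).
Expand each integrand as polynomial × e^(−2ax²) and use ∫x^(2j)·e^(−2ax²) dx = (2j−1)!!/(4a)^j · √(π/(2a)), odd powers → 0; here √(π/(2a)) = 1.1255.
State is unnormalized: ∫|φ|² dx = 0.85146, and ∫φ*·x²·φ dx = 0.096136, so ⟨x²⟩ = 0.096136 / 0.85146.
⟨x²⟩ = 0.11291.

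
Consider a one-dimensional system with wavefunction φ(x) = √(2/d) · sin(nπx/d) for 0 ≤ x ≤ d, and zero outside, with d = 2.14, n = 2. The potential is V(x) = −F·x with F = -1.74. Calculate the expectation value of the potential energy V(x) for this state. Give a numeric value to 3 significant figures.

⟨V⟩ = ∫ V(x)·|φ|² dx.
With sin²θ = (1 − cos2θ)/2 on 0 ≤ x ≤ d: ∫sin²(nπx/d) dx = d/2, ∫x·sin²(nπx/d) dx = d²/4, ∫x²·sin²(nπx/d) dx = d³·(1/6 − 1/(4n²π²)); higher powers xᵏ the same way, integrating xᵏ·cos(2nπx/d) by parts.
⟨V⟩ = 1.8618.

1.86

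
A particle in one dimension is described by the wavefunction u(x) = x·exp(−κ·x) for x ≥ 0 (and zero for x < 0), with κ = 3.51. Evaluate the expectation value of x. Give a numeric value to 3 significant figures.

0.427

⟨x⟩ = ∫ x·|u|² dx / ∫|u|² dx (integrals over the domain).
Every integrand reduces to terms xʲ·e^(−2κx) on [0, ∞); use ∫₀^∞ xʲ·e^(−2κx) dx = j!/(2κ)^(j+1).
State is unnormalized: ∫|u|² dx = 0.0057812, and ∫u*·x·u dx = 0.0024706, so ⟨x⟩ = 0.0024706 / 0.0057812.
⟨x⟩ = 0.42735.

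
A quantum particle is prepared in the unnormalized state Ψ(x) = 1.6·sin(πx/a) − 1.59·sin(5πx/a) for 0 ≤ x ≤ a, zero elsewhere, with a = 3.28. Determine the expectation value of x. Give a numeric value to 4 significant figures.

⟨x⟩ = ∫ x·|Ψ|² dx / ∫|Ψ|² dx (integrals over the domain).
On 0 ≤ x ≤ a (j ≠ l): ∫sin²(jπx/a) dx = a/2, ∫sin(jπx/a)·sin(lπx/a) dx = 0; diagonal moments ∫x·sin²(jπx/a) dx = a²/4, ∫x²·sin²(jπx/a) dx = a³·(1/6 − 1/(4j²π²)); cross terms ∫x·sin(jπx/a)·sin(lπx/a) dx = 0 for j + l even and −4jla²/(π²(j² − l²)²) for j + l odd, ∫x²·sin(jπx/a)·sin(lπx/a) dx = (−1)^(j+l)·4jla³/(π²(j² − l²)²); higher powers the same way via product-to-sum and parts.
State is unnormalized: ∫|Ψ|² dx = 8.3445, and ∫Ψ*·x·Ψ dx = 13.685, so ⟨x⟩ = 13.685 / 8.3445.
⟨x⟩ = 1.6400.

1.640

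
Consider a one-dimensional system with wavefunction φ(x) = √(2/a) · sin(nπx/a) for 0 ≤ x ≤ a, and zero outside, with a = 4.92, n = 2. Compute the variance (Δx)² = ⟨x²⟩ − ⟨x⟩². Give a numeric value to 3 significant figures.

Compute ⟨x⟩ and ⟨x²⟩ separately, then (Δx)² = ⟨x²⟩ − ⟨x⟩².
With sin²θ = (1 − cos2θ)/2 on 0 ≤ x ≤ a: ∫sin²(nπx/a) dx = a/2, ∫x·sin²(nπx/a) dx = a²/4, ∫x²·sin²(nπx/a) dx = a³·(1/6 − 1/(4n²π²)); higher powers xᵏ the same way, integrating xᵏ·cos(2nπx/a) by parts.
⟨x⟩ = 2.4600 and ⟨x²⟩ = 7.7622.
(Δx)² = 7.7622 − (2.4600)² = 1.7106.

1.71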